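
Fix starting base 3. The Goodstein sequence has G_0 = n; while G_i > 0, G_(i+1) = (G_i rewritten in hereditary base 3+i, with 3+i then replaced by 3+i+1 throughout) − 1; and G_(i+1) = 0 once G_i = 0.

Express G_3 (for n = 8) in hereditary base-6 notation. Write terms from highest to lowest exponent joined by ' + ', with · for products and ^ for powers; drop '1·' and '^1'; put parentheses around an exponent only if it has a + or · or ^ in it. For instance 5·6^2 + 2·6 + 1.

G_0 = 8. HB_3(8) = 2·3 + 2. Bump = 10. G_1 = 9.
G_1 = 9. HB_4(9) = 2·4 + 1. Bump = 11. G_2 = 10.
G_2 = 10. HB_5(10) = 2·5. Bump = 12. G_3 = 11.
G_3 = 11. HB_6(11) = 6 + 5. Bump = 12. G_4 = 11.

6 + 5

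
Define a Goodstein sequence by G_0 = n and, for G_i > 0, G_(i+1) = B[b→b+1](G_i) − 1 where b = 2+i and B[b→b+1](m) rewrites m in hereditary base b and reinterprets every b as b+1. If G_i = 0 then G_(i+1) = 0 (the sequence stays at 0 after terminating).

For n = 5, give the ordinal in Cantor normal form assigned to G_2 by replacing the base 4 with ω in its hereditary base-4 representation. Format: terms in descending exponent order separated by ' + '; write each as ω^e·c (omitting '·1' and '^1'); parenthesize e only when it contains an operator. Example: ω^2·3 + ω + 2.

(0) 5|_2 = 2^2 + 1 ↦ 3^3 + 1|_3 = 28 ⇒ 27
(1) 27|_3 = 3^3 ↦ 4^4|_4 = 256 ⇒ 255

ω^3·3 + ω^2·3 + ω·3 + 3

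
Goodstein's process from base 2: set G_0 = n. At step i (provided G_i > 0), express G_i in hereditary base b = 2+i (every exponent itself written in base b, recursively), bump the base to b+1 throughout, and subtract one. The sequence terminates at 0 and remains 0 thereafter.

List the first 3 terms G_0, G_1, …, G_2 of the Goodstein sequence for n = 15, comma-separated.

15, 111, 1283

base 2: 15 = 2^(2 + 1) + 2^2 + 2 + 1; at 3: 3^(3 + 1) + 3^3 + 3 + 1 = 112; next = 111
base 3: 111 = 3^(3 + 1) + 3^3 + 3; at 4: 4^(4 + 1) + 4^4 + 4 = 1284; next = 1283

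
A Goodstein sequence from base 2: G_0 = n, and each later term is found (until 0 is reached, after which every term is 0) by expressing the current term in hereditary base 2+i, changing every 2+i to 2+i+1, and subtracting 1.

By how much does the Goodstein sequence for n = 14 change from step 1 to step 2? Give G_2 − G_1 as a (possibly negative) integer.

1171

i=0: 14 = 2^(2 + 1) + 2^2 + 2 (b=2); 2→3: 3^(3 + 1) + 3^3 + 3 = 111; 111−1 = 110
i=1: 110 = 3^(3 + 1) + 3^3 + 2 (b=3); 3→4: 4^(4 + 1) + 4^4 + 2 = 1282; 1282−1 = 1281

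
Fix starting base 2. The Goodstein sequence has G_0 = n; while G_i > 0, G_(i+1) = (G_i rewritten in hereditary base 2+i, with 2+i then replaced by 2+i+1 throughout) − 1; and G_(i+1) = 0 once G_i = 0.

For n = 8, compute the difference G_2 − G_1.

473

G_0=8  [base 2] 2^(2 + 1)  →[2↦3]→  3^(3 + 1) = 81  −1 ⇒ G_1=80
G_1=80  [base 3] 2·3^3 + 2·3^2 + 2·3 + 2  →[3↦4]→  2·4^4 + 2·4^2 + 2·4 + 2 = 554  −1 ⇒ G_2=553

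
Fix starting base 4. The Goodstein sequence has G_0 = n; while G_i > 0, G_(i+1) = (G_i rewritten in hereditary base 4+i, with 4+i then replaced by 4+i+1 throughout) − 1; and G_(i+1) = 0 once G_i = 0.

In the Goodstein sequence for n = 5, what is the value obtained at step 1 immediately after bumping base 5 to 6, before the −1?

6

base 4: 5 = 4 + 1; at 5: 5 + 1 = 6; next = 5
base 5: 5 = 5; at 6: 6 = 6; next = 5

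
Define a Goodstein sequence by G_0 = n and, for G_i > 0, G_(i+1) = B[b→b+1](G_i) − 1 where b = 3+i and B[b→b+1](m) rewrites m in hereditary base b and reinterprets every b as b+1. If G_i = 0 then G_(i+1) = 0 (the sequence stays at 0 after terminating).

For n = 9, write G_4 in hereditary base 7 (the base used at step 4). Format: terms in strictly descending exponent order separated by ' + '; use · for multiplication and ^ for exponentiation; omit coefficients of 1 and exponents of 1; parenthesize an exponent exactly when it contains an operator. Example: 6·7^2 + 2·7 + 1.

G_0 = 9. HB_3(9) = 3^2. Bump = 16. G_1 = 15.
G_1 = 15. HB_4(15) = 3·4 + 3. Bump = 18. G_2 = 17.
G_2 = 17. HB_5(17) = 3·5 + 2. Bump = 20. G_3 = 19.
G_3 = 19. HB_6(19) = 3·6 + 1. Bump = 22. G_4 = 21.
G_4 = 21. HB_7(21) = 3·7. Bump = 24. G_5 = 23.

3·7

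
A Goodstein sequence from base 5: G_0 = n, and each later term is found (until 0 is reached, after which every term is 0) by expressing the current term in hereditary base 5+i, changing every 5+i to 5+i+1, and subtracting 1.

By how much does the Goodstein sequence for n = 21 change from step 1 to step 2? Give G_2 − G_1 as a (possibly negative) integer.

3

G_0 = 21. HB_5(21) = 4·5 + 1. Bump = 25. G_1 = 24.
G_1 = 24. HB_6(24) = 4·6. Bump = 28. G_2 = 27.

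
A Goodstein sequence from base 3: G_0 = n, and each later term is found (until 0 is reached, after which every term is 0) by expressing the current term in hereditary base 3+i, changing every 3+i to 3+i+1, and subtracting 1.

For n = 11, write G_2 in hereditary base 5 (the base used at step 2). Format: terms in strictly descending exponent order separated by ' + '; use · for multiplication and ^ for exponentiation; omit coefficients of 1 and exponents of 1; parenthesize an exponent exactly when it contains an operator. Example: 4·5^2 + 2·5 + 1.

11 —HB3→ 3^2 + 2 —bump→ 4^2 + 2 = 18 —(−1)→ 17
17 —HB4→ 4^2 + 1 —bump→ 5^2 + 1 = 26 —(−1)→ 25
25 —HB5→ 5^2 —bump→ 6^2 = 36 —(−1)→ 35

5^2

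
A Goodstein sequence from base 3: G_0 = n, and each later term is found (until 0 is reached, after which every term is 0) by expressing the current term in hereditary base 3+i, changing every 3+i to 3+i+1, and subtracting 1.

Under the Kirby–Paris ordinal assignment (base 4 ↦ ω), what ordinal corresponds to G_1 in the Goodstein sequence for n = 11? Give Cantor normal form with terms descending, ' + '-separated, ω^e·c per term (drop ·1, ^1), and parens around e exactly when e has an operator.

G_0=11  [base 3] 3^2 + 2  →[3↦4]→  4^2 + 2 = 18  −1 ⇒ G_1=17
G_1=17  [base 4] 4^2 + 1  →[4↦5]→  5^2 + 1 = 26  −1 ⇒ G_2=25

ω^2 + 1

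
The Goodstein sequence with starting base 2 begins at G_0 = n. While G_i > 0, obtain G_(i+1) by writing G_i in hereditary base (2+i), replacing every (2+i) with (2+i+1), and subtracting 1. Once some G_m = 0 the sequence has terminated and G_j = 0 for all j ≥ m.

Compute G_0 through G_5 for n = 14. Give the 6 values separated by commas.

base 2: 14 = 2^(2 + 1) + 2^2 + 2; at 3: 3^(3 + 1) + 3^3 + 3 = 111; next = 110
base 3: 110 = 3^(3 + 1) + 3^3 + 2; at 4: 4^(4 + 1) + 4^4 + 2 = 1282; next = 1281
base 4: 1281 = 4^(4 + 1) + 4^4 + 1; at 5: 5^(5 + 1) + 5^5 + 1 = 18751; next = 18750
base 5: 18750 = 5^(5 + 1) + 5^5; at 6: 6^(6 + 1) + 6^6 = 326592; next = 326591
base 6: 326591 = 6^(6 + 1) + 5·6^5 + 5·6^4 + 5·6^3 + 5·6^2 + 5·6 + 5; at 7: 7^(7 + 1) + 5·7^5 + 5·7^4 + 5·7^3 + 5·7^2 + 5·7 + 5 = 5862841; next = 5862840

14, 110, 1281, 18750, 326591, 5862840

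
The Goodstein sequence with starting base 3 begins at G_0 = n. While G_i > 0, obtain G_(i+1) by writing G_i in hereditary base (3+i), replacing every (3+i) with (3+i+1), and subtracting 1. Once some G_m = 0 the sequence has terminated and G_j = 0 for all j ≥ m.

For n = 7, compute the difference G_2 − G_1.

G_0=7  [base 3] 2·3 + 1  →[3↦4]→  2·4 + 1 = 9  −1 ⇒ G_1=8
G_1=8  [base 4] 2·4  →[4↦5]→  2·5 = 10  −1 ⇒ G_2=9

1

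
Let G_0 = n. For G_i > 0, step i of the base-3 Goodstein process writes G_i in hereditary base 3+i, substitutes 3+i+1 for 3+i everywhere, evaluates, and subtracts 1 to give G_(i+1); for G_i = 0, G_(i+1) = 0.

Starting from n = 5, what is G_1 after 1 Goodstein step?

base 3: 5 = 3 + 2; at 4: 4 + 2 = 6; next = 5
base 4: 5 = 4 + 1; at 5: 5 + 1 = 6; next = 5

5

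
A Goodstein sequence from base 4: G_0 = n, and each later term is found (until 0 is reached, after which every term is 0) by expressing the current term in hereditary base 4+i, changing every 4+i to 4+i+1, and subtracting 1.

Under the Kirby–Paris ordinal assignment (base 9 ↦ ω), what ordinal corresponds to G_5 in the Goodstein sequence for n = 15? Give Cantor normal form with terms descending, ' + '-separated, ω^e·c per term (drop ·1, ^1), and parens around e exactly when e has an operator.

ω·2 + 6

15 —HB4→ 3·4 + 3 —bump→ 3·5 + 3 = 18 —(−1)→ 17
17 —HB5→ 3·5 + 2 —bump→ 3·6 + 2 = 20 —(−1)→ 19
19 —HB6→ 3·6 + 1 —bump→ 3·7 + 1 = 22 —(−1)→ 21
21 —HB7→ 3·7 —bump→ 3·8 = 24 —(−1)→ 23
23 —HB8→ 2·8 + 7 —bump→ 2·9 + 7 = 25 —(−1)→ 24
24 —HB9→ 2·9 + 6 —bump→ 2·10 + 6 = 26 —(−1)→ 25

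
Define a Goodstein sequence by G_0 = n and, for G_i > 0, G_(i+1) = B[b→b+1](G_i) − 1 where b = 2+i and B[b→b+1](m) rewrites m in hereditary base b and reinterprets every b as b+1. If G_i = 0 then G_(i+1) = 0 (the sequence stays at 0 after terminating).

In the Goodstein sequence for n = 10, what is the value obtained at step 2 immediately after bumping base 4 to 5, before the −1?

15626

step 0: 10 = 2^(2 + 1) + 2; sub 3 for 2: 3^(3 + 1) + 3; = 84; G_1 = 84−1 = 83
step 1: 83 = 3^(3 + 1) + 2; sub 4 for 3: 4^(4 + 1) + 2; = 1026; G_2 = 1026−1 = 1025
step 2: 1025 = 4^(4 + 1) + 1; sub 5 for 4: 5^(5 + 1) + 1; = 15626; G_3 = 15626−1 = 15625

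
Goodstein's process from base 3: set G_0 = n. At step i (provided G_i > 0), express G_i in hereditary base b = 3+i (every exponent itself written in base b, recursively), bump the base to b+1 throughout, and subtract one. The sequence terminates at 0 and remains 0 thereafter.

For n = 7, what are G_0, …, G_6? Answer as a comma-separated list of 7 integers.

7, 8, 9, 9, 9, 9, 9

step 0: 7 = 2·3 + 1; sub 4 for 3: 2·4 + 1; = 9; G_1 = 9−1 = 8
step 1: 8 = 2·4; sub 5 for 4: 2·5; = 10; G_2 = 10−1 = 9
step 2: 9 = 5 + 4; sub 6 for 5: 6 + 4; = 10; G_3 = 10−1 = 9
step 3: 9 = 6 + 3; sub 7 for 6: 7 + 3; = 10; G_4 = 10−1 = 9
step 4: 9 = 7 + 2; sub 8 for 7: 8 + 2; = 10; G_5 = 10−1 = 9
step 5: 9 = 8 + 1; sub 9 for 8: 9 + 1; = 10; G_6 = 10−1 = 9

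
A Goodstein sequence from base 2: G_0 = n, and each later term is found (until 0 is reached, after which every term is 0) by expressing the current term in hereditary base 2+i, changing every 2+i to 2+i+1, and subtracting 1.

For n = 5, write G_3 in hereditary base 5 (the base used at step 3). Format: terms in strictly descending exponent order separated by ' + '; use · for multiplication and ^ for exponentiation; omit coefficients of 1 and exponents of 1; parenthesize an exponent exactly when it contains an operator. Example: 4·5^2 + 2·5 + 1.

3·5^3 + 3·5^2 + 3·5 + 2

G_0 = 5. HB_2(5) = 2^2 + 1. Bump = 28. G_1 = 27.
G_1 = 27. HB_3(27) = 3^3. Bump = 256. G_2 = 255.
G_2 = 255. HB_4(255) = 3·4^3 + 3·4^2 + 3·4 + 3. Bump = 468. G_3 = 467.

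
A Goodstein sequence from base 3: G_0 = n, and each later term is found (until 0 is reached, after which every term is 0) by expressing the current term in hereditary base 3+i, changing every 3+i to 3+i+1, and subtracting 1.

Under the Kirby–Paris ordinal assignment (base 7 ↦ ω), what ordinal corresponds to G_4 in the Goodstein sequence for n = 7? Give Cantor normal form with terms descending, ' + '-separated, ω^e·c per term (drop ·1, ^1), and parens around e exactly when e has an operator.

ω + 2

7 —HB3→ 2·3 + 1 —bump→ 2·4 + 1 = 9 —(−1)→ 8
8 —HB4→ 2·4 —bump→ 2·5 = 10 —(−1)→ 9
9 —HB5→ 5 + 4 —bump→ 6 + 4 = 10 —(−1)→ 9
9 —HB6→ 6 + 3 —bump→ 7 + 3 = 10 —(−1)→ 9
9 —HB7→ 7 + 2 —bump→ 8 + 2 = 10 —(−1)→ 9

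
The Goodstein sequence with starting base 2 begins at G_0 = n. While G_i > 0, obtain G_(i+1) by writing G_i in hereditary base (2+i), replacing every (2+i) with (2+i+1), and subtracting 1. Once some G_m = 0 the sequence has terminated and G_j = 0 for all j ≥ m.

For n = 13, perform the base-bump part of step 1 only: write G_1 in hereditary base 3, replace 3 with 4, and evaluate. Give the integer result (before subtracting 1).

1280

step 0: 13 = 2^(2 + 1) + 2^2 + 1; sub 3 for 2: 3^(3 + 1) + 3^3 + 1; = 109; G_1 = 109−1 = 108
step 1: 108 = 3^(3 + 1) + 3^3; sub 4 for 3: 4^(4 + 1) + 4^4; = 1280; G_2 = 1280−1 = 1279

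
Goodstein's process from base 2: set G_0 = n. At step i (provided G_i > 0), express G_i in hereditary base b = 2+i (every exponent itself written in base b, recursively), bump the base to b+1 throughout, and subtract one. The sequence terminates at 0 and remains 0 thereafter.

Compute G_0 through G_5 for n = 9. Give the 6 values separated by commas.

9, 81, 1023, 9842, 140743, 2471826

G_0=9  [base 2] 2^(2 + 1) + 1  →[2↦3]→  3^(3 + 1) + 1 = 82  −1 ⇒ G_1=81
G_1=81  [base 3] 3^(3 + 1)  →[3↦4]→  4^(4 + 1) = 1024  −1 ⇒ G_2=1023
G_2=1023  [base 4] 3·4^4 + 3·4^3 + 3·4^2 + 3·4 + 3  →[4↦5]→  3·5^5 + 3·5^3 + 3·5^2 + 3·5 + 3 = 9843  −1 ⇒ G_3=9842
G_3=9842  [base 5] 3·5^5 + 3·5^3 + 3·5^2 + 3·5 + 2  →[5↦6]→  3·6^6 + 3·6^3 + 3·6^2 + 3·6 + 2 = 140744  −1 ⇒ G_4=140743
G_4=140743  [base 6] 3·6^6 + 3·6^3 + 3·6^2 + 3·6 + 1  →[6↦7]→  3·7^7 + 3·7^3 + 3·7^2 + 3·7 + 1 = 2471827  −1 ⇒ G_5=2471826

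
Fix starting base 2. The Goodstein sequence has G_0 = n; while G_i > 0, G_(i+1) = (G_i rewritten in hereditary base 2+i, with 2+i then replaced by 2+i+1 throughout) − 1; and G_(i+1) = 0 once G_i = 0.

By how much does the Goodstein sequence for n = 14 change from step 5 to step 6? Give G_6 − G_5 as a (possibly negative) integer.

step 0: 14 = 2^(2 + 1) + 2^2 + 2; sub 3 for 2: 3^(3 + 1) + 3^3 + 3; = 111; G_1 = 111−1 = 110
step 1: 110 = 3^(3 + 1) + 3^3 + 2; sub 4 for 3: 4^(4 + 1) + 4^4 + 2; = 1282; G_2 = 1282−1 = 1281
step 2: 1281 = 4^(4 + 1) + 4^4 + 1; sub 5 for 4: 5^(5 + 1) + 5^5 + 1; = 18751; G_3 = 18751−1 = 18750
step 3: 18750 = 5^(5 + 1) + 5^5; sub 6 for 5: 6^(6 + 1) + 6^6; = 326592; G_4 = 326592−1 = 326591
step 4: 326591 = 6^(6 + 1) + 5·6^5 + 5·6^4 + 5·6^3 + 5·6^2 + 5·6 + 5; sub 7 for 6: 7^(7 + 1) + 5·7^5 + 5·7^4 + 5·7^3 + 5·7^2 + 5·7 + 5; = 5862841; G_5 = 5862841−1 = 5862840
step 5: 5862840 = 7^(7 + 1) + 5·7^5 + 5·7^4 + 5·7^3 + 5·7^2 + 5·7 + 4; sub 8 for 7: 8^(8 + 1) + 5·8^5 + 5·8^4 + 5·8^3 + 5·8^2 + 5·8 + 4; = 134404972; G_6 = 134404972−1 = 134404971

128542131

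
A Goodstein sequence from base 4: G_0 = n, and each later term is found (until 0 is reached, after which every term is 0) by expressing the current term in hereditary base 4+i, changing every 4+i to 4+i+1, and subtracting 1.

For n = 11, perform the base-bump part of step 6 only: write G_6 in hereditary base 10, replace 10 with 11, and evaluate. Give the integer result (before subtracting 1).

(0) 11|_4 = 2·4 + 3 ↦ 2·5 + 3|_5 = 13 ⇒ 12
(1) 12|_5 = 2·5 + 2 ↦ 2·6 + 2|_6 = 14 ⇒ 13
(2) 13|_6 = 2·6 + 1 ↦ 2·7 + 1|_7 = 15 ⇒ 14
(3) 14|_7 = 2·7 ↦ 2·8|_8 = 16 ⇒ 15
(4) 15|_8 = 8 + 7 ↦ 9 + 7|_9 = 16 ⇒ 15
(5) 15|_9 = 9 + 6 ↦ 10 + 6|_10 = 16 ⇒ 15

16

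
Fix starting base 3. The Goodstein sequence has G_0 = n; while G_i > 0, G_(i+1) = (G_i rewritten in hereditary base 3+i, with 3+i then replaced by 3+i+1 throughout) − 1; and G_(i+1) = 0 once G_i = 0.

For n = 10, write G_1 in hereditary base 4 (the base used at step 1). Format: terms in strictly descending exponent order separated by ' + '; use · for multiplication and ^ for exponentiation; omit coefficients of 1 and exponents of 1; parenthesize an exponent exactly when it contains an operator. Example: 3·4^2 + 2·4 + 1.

4^2

10 —HB3→ 3^2 + 1 —bump→ 4^2 + 1 = 17 —(−1)→ 16
16 —HB4→ 4^2 —bump→ 5^2 = 25 —(−1)→ 24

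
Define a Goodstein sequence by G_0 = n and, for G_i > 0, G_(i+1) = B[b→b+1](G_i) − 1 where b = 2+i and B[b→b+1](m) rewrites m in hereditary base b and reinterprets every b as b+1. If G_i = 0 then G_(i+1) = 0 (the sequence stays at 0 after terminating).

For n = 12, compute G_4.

G_0 = 12. HB_2(12) = 2^(2 + 1) + 2^2. Bump = 108. G_1 = 107.
G_1 = 107. HB_3(107) = 3^(3 + 1) + 2·3^2 + 2·3 + 2. Bump = 1066. G_2 = 1065.
G_2 = 1065. HB_4(1065) = 4^(4 + 1) + 2·4^2 + 2·4 + 1. Bump = 15686. G_3 = 15685.
G_3 = 15685. HB_5(15685) = 5^(5 + 1) + 2·5^2 + 2·5. Bump = 280020. G_4 = 280019.
G_4 = 280019. HB_6(280019) = 6^(6 + 1) + 2·6^2 + 6 + 5. Bump = 5764911. G_5 = 5764910.

280019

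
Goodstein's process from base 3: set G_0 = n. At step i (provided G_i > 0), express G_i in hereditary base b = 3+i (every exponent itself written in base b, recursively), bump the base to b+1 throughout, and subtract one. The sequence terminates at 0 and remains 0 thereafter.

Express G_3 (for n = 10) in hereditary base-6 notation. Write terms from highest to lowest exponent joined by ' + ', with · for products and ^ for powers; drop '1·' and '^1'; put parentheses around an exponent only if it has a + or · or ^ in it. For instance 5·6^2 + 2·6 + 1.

4·6 + 3

G_0=10  [base 3] 3^2 + 1  →[3↦4]→  4^2 + 1 = 17  −1 ⇒ G_1=16
G_1=16  [base 4] 4^2  →[4↦5]→  5^2 = 25  −1 ⇒ G_2=24
G_2=24  [base 5] 4·5 + 4  →[5↦6]→  4·6 + 4 = 28  −1 ⇒ G_3=27
G_3=27  [base 6] 4·6 + 3  →[6↦7]→  4·7 + 3 = 31  −1 ⇒ G_4=30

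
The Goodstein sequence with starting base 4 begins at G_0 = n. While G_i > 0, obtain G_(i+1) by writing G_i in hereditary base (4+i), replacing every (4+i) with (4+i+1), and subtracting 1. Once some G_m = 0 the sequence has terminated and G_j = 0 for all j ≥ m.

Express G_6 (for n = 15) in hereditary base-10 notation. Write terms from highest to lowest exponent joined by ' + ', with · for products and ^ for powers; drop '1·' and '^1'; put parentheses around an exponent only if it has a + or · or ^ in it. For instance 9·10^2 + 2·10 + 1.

2·10 + 5

(0) 15|_4 = 3·4 + 3 ↦ 3·5 + 3|_5 = 18 ⇒ 17
(1) 17|_5 = 3·5 + 2 ↦ 3·6 + 2|_6 = 20 ⇒ 19
(2) 19|_6 = 3·6 + 1 ↦ 3·7 + 1|_7 = 22 ⇒ 21
(3) 21|_7 = 3·7 ↦ 3·8|_8 = 24 ⇒ 23
(4) 23|_8 = 2·8 + 7 ↦ 2·9 + 7|_9 = 25 ⇒ 24
(5) 24|_9 = 2·9 + 6 ↦ 2·10 + 6|_10 = 26 ⇒ 25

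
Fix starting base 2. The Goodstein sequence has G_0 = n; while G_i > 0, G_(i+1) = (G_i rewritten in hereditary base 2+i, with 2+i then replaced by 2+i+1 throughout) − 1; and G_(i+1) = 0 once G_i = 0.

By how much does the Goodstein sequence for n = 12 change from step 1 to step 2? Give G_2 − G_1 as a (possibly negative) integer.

958

[0] 12 ≡ 2^(2 + 1) + 2^2 (base 2). Lift 3: 108. −1: 107.
[1] 107 ≡ 3^(3 + 1) + 2·3^2 + 2·3 + 2 (base 3). Lift 4: 1066. −1: 1065.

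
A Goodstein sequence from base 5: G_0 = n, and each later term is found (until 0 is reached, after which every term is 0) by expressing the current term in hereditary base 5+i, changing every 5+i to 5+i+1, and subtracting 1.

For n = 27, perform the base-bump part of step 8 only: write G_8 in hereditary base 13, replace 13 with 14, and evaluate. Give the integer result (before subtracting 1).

100

27 —HB5→ 5^2 + 2 —bump→ 6^2 + 2 = 38 —(−1)→ 37
37 —HB6→ 6^2 + 1 —bump→ 7^2 + 1 = 50 —(−1)→ 49
49 —HB7→ 7^2 —bump→ 8^2 = 64 —(−1)→ 63
63 —HB8→ 7·8 + 7 —bump→ 7·9 + 7 = 70 —(−1)→ 69
69 —HB9→ 7·9 + 6 —bump→ 7·10 + 6 = 76 —(−1)→ 75
75 —HB10→ 7·10 + 5 —bump→ 7·11 + 5 = 82 —(−1)→ 81
81 —HB11→ 7·11 + 4 —bump→ 7·12 + 4 = 88 —(−1)→ 87
87 —HB12→ 7·12 + 3 —bump→ 7·13 + 3 = 94 —(−1)→ 93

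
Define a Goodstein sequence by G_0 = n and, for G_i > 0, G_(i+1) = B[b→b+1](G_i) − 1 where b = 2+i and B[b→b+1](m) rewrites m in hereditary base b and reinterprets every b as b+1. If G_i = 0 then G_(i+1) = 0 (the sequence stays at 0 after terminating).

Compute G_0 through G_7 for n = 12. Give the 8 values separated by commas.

12, 107, 1065, 15685, 280019, 5764910, 134217867, 3486784574

(0) 12|_2 = 2^(2 + 1) + 2^2 ↦ 3^(3 + 1) + 3^3|_3 = 108 ⇒ 107
(1) 107|_3 = 3^(3 + 1) + 2·3^2 + 2·3 + 2 ↦ 4^(4 + 1) + 2·4^2 + 2·4 + 2|_4 = 1066 ⇒ 1065
(2) 1065|_4 = 4^(4 + 1) + 2·4^2 + 2·4 + 1 ↦ 5^(5 + 1) + 2·5^2 + 2·5 + 1|_5 = 15686 ⇒ 15685
(3) 15685|_5 = 5^(5 + 1) + 2·5^2 + 2·5 ↦ 6^(6 + 1) + 2·6^2 + 2·6|_6 = 280020 ⇒ 280019
(4) 280019|_6 = 6^(6 + 1) + 2·6^2 + 6 + 5 ↦ 7^(7 + 1) + 2·7^2 + 7 + 5|_7 = 5764911 ⇒ 5764910
(5) 5764910|_7 = 7^(7 + 1) + 2·7^2 + 7 + 4 ↦ 8^(8 + 1) + 2·8^2 + 8 + 4|_8 = 134217868 ⇒ 134217867
(6) 134217867|_8 = 8^(8 + 1) + 2·8^2 + 8 + 3 ↦ 9^(9 + 1) + 2·9^2 + 9 + 3|_9 = 3486784575 ⇒ 3486784574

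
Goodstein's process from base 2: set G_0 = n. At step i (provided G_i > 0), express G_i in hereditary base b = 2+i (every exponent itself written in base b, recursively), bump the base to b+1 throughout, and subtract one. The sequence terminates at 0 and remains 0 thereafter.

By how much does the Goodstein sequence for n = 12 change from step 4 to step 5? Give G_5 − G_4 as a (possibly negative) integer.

[0] 12 ≡ 2^(2 + 1) + 2^2 (base 2). Lift 3: 108. −1: 107.
[1] 107 ≡ 3^(3 + 1) + 2·3^2 + 2·3 + 2 (base 3). Lift 4: 1066. −1: 1065.
[2] 1065 ≡ 4^(4 + 1) + 2·4^2 + 2·4 + 1 (base 4). Lift 5: 15686. −1: 15685.
[3] 15685 ≡ 5^(5 + 1) + 2·5^2 + 2·5 (base 5). Lift 6: 280020. −1: 280019.
[4] 280019 ≡ 6^(6 + 1) + 2·6^2 + 6 + 5 (base 6). Lift 7: 5764911. −1: 5764910.

5484891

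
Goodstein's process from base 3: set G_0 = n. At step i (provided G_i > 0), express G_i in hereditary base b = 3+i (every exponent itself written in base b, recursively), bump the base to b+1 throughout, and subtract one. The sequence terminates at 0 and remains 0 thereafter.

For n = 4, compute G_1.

G_0=4  [base 3] 3 + 1  →[3↦4]→  4 + 1 = 5  −1 ⇒ G_1=4
G_1=4  [base 4] 4  →[4↦5]→  5 = 5  −1 ⇒ G_2=4

4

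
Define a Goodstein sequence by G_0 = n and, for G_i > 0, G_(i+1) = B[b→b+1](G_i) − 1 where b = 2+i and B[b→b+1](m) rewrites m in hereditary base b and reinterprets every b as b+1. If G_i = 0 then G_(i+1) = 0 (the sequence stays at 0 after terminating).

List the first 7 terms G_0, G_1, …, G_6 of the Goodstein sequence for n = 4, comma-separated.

4, 26, 41, 60, 83, 109, 139

G_0 = 4. HB_2(4) = 2^2. Bump = 27. G_1 = 26.
G_1 = 26. HB_3(26) = 2·3^2 + 2·3 + 2. Bump = 42. G_2 = 41.
G_2 = 41. HB_4(41) = 2·4^2 + 2·4 + 1. Bump = 61. G_3 = 60.
G_3 = 60. HB_5(60) = 2·5^2 + 2·5. Bump = 84. G_4 = 83.
G_4 = 83. HB_6(83) = 2·6^2 + 6 + 5. Bump = 110. G_5 = 109.
G_5 = 109. HB_7(109) = 2·7^2 + 7 + 4. Bump = 140. G_6 = 139.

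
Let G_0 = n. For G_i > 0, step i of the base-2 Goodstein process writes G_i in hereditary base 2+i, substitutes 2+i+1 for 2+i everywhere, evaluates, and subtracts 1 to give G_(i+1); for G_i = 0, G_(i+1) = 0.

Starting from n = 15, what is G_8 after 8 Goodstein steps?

step 0: 15 = 2^(2 + 1) + 2^2 + 2 + 1; sub 3 for 2: 3^(3 + 1) + 3^3 + 3 + 1; = 112; G_1 = 112−1 = 111
step 1: 111 = 3^(3 + 1) + 3^3 + 3; sub 4 for 3: 4^(4 + 1) + 4^4 + 4; = 1284; G_2 = 1284−1 = 1283
step 2: 1283 = 4^(4 + 1) + 4^4 + 3; sub 5 for 4: 5^(5 + 1) + 5^5 + 3; = 18753; G_3 = 18753−1 = 18752
step 3: 18752 = 5^(5 + 1) + 5^5 + 2; sub 6 for 5: 6^(6 + 1) + 6^6 + 2; = 326594; G_4 = 326594−1 = 326593
step 4: 326593 = 6^(6 + 1) + 6^6 + 1; sub 7 for 6: 7^(7 + 1) + 7^7 + 1; = 6588345; G_5 = 6588345−1 = 6588344
step 5: 6588344 = 7^(7 + 1) + 7^7; sub 8 for 7: 8^(8 + 1) + 8^8; = 150994944; G_6 = 150994944−1 = 150994943
step 6: 150994943 = 8^(8 + 1) + 7·8^7 + 7·8^6 + 7·8^5 + 7·8^4 + 7·8^3 + 7·8^2 + 7·8 + 7; sub 9 for 8: 9^(9 + 1) + 7·9^7 + 7·9^6 + 7·9^5 + 7·9^4 + 7·9^3 + 7·9^2 + 7·9 + 7; = 3524450281; G_7 = 3524450281−1 = 3524450280
step 7: 3524450280 = 9^(9 + 1) + 7·9^7 + 7·9^6 + 7·9^5 + 7·9^4 + 7·9^3 + 7·9^2 + 7·9 + 6; sub 10 for 9: 10^(10 + 1) + 7·10^7 + 7·10^6 + 7·10^5 + 7·10^4 + 7·10^3 + 7·10^2 + 7·10 + 6; = 100077777776; G_8 = 100077777776−1 = 100077777775

100077777775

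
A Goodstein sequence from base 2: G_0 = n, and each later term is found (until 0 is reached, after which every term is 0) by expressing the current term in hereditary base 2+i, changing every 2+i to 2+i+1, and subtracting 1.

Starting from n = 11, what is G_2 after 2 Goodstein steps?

1027

(0) 11|_2 = 2^(2 + 1) + 2 + 1 ↦ 3^(3 + 1) + 3 + 1|_3 = 85 ⇒ 84
(1) 84|_3 = 3^(3 + 1) + 3 ↦ 4^(4 + 1) + 4|_4 = 1028 ⇒ 1027
(2) 1027|_4 = 4^(4 + 1) + 3 ↦ 5^(5 + 1) + 3|_5 = 15628 ⇒ 15627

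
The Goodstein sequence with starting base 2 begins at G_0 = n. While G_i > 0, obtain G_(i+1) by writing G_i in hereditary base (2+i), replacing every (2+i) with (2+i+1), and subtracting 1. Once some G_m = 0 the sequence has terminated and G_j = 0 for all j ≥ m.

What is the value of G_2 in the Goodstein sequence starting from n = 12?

base 2: 12 = 2^(2 + 1) + 2^2; at 3: 3^(3 + 1) + 3^3 = 108; next = 107
base 3: 107 = 3^(3 + 1) + 2·3^2 + 2·3 + 2; at 4: 4^(4 + 1) + 2·4^2 + 2·4 + 2 = 1066; next = 1065
base 4: 1065 = 4^(4 + 1) + 2·4^2 + 2·4 + 1; at 5: 5^(5 + 1) + 2·5^2 + 2·5 + 1 = 15686; next = 15685

1065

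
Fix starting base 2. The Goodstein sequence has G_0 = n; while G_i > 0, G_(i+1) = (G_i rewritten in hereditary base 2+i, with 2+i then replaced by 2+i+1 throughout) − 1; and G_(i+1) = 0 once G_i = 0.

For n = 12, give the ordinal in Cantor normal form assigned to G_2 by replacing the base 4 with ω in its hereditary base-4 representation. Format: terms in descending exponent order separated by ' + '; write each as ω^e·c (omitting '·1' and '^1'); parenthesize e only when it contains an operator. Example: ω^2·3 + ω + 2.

ω^(ω + 1) + ω^2·2 + ω·2 + 1

base 2: 12 = 2^(2 + 1) + 2^2; at 3: 3^(3 + 1) + 3^3 = 108; next = 107
base 3: 107 = 3^(3 + 1) + 2·3^2 + 2·3 + 2; at 4: 4^(4 + 1) + 2·4^2 + 2·4 + 2 = 1066; next = 1065
base 4: 1065 = 4^(4 + 1) + 2·4^2 + 2·4 + 1; at 5: 5^(5 + 1) + 2·5^2 + 2·5 + 1 = 15686; next = 15685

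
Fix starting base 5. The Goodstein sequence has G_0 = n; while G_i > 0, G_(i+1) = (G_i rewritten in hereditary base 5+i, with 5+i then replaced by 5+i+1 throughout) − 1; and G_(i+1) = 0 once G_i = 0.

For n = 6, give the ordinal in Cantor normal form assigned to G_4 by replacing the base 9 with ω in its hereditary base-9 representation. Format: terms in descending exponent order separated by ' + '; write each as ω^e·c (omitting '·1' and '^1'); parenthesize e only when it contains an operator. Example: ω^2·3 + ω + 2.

4

G_0 = 6. HB_5(6) = 5 + 1. Bump = 7. G_1 = 6.
G_1 = 6. HB_6(6) = 6. Bump = 7. G_2 = 6.
G_2 = 6. HB_7(6) = 6. Bump = 6. G_3 = 5.
G_3 = 5. HB_8(5) = 5. Bump = 5. G_4 = 4.
G_4 = 4. HB_9(4) = 4. Bump = 4. G_5 = 3.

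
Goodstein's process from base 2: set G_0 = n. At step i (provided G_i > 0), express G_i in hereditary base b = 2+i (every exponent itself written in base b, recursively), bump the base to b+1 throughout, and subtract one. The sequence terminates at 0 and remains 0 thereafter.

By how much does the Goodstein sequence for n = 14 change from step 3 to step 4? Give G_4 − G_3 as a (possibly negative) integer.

307841

i=0: 14 = 2^(2 + 1) + 2^2 + 2 (b=2); 2→3: 3^(3 + 1) + 3^3 + 3 = 111; 111−1 = 110
i=1: 110 = 3^(3 + 1) + 3^3 + 2 (b=3); 3→4: 4^(4 + 1) + 4^4 + 2 = 1282; 1282−1 = 1281
i=2: 1281 = 4^(4 + 1) + 4^4 + 1 (b=4); 4→5: 5^(5 + 1) + 5^5 + 1 = 18751; 18751−1 = 18750
i=3: 18750 = 5^(5 + 1) + 5^5 (b=5); 5→6: 6^(6 + 1) + 6^6 = 326592; 326592−1 = 326591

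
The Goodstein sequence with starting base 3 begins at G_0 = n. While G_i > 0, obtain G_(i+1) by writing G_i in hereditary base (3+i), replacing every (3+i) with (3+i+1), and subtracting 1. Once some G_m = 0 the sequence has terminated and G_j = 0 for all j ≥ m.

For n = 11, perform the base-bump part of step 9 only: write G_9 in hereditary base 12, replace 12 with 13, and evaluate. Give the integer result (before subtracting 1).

[0] 11 ≡ 3^2 + 2 (base 3). Lift 4: 18. −1: 17.
[1] 17 ≡ 4^2 + 1 (base 4). Lift 5: 26. −1: 25.
[2] 25 ≡ 5^2 (base 5). Lift 6: 36. −1: 35.
[3] 35 ≡ 5·6 + 5 (base 6). Lift 7: 40. −1: 39.
[4] 39 ≡ 5·7 + 4 (base 7). Lift 8: 44. −1: 43.
[5] 43 ≡ 5·8 + 3 (base 8). Lift 9: 48. −1: 47.
[6] 47 ≡ 5·9 + 2 (base 9). Lift 10: 52. −1: 51.
[7] 51 ≡ 5·10 + 1 (base 10). Lift 11: 56. −1: 55.
[8] 55 ≡ 5·11 (base 11). Lift 12: 60. −1: 59.

63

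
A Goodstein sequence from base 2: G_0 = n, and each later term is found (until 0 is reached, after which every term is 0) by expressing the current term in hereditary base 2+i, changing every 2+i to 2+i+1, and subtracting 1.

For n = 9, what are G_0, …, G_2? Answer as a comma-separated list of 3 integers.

step 0: 9 = 2^(2 + 1) + 1; sub 3 for 2: 3^(3 + 1) + 1; = 82; G_1 = 82−1 = 81
step 1: 81 = 3^(3 + 1); sub 4 for 3: 4^(4 + 1); = 1024; G_2 = 1024−1 = 1023

9, 81, 1023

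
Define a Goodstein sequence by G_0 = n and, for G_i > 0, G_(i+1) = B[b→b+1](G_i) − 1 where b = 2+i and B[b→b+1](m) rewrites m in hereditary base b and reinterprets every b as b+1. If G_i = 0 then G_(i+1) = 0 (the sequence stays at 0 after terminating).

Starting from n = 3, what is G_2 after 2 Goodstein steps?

3

G_0 = 3. HB_2(3) = 2 + 1. Bump = 4. G_1 = 3.
G_1 = 3. HB_3(3) = 3. Bump = 4. G_2 = 3.
G_2 = 3. HB_4(3) = 3. Bump = 3. G_3 = 2.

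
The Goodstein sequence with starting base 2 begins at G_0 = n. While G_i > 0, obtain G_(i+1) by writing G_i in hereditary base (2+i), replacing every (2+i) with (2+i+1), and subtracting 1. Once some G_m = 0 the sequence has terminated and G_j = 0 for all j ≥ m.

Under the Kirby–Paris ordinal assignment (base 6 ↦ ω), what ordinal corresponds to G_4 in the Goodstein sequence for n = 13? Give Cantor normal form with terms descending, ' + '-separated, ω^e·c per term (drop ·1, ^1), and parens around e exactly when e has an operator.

i=0: 13 = 2^(2 + 1) + 2^2 + 1 (b=2); 2→3: 3^(3 + 1) + 3^3 + 1 = 109; 109−1 = 108
i=1: 108 = 3^(3 + 1) + 3^3 (b=3); 3→4: 4^(4 + 1) + 4^4 = 1280; 1280−1 = 1279
i=2: 1279 = 4^(4 + 1) + 3·4^3 + 3·4^2 + 3·4 + 3 (b=4); 4→5: 5^(5 + 1) + 3·5^3 + 3·5^2 + 3·5 + 3 = 16093; 16093−1 = 16092
i=3: 16092 = 5^(5 + 1) + 3·5^3 + 3·5^2 + 3·5 + 2 (b=5); 5→6: 6^(6 + 1) + 3·6^3 + 3·6^2 + 3·6 + 2 = 280712; 280712−1 = 280711

ω^(ω + 1) + ω^3·3 + ω^2·3 + ω·3 + 1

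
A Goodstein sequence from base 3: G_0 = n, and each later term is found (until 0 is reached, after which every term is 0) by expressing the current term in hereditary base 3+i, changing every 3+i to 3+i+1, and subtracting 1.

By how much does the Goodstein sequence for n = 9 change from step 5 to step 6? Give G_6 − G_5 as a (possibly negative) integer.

i=0: 9 = 3^2 (b=3); 3→4: 4^2 = 16; 16−1 = 15
i=1: 15 = 3·4 + 3 (b=4); 4→5: 3·5 + 3 = 18; 18−1 = 17
i=2: 17 = 3·5 + 2 (b=5); 5→6: 3·6 + 2 = 20; 20−1 = 19
i=3: 19 = 3·6 + 1 (b=6); 6→7: 3·7 + 1 = 22; 22−1 = 21
i=4: 21 = 3·7 (b=7); 7→8: 3·8 = 24; 24−1 = 23
i=5: 23 = 2·8 + 7 (b=8); 8→9: 2·9 + 7 = 25; 25−1 = 24

1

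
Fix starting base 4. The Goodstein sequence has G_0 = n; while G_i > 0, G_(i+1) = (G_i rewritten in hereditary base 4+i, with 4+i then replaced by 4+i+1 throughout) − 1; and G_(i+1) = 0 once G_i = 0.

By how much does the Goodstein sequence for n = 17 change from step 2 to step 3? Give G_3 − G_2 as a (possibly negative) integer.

17 —HB4→ 4^2 + 1 —bump→ 5^2 + 1 = 26 —(−1)→ 25
25 —HB5→ 5^2 —bump→ 6^2 = 36 —(−1)→ 35
35 —HB6→ 5·6 + 5 —bump→ 5·7 + 5 = 40 —(−1)→ 39

4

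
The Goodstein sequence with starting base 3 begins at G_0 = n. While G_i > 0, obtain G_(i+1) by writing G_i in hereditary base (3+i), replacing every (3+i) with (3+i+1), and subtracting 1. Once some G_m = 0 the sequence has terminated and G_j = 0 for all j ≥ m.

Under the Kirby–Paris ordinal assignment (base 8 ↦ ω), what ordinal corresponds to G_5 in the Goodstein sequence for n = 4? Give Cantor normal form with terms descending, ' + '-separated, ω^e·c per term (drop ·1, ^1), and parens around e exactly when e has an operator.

G_0 = 4. HB_3(4) = 3 + 1. Bump = 5. G_1 = 4.
G_1 = 4. HB_4(4) = 4. Bump = 5. G_2 = 4.
G_2 = 4. HB_5(4) = 4. Bump = 4. G_3 = 3.
G_3 = 3. HB_6(3) = 3. Bump = 3. G_4 = 2.
G_4 = 2. HB_7(2) = 2. Bump = 2. G_5 = 1.
G_5 = 1. HB_8(1) = 1. Bump = 1. G_6 = 0.

1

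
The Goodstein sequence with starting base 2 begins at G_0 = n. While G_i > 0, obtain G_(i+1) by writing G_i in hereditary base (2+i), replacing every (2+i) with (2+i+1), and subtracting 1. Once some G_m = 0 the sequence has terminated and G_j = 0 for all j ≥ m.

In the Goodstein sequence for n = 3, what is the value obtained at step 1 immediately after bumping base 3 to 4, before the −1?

4

[0] 3 ≡ 2 + 1 (base 2). Lift 3: 4. −1: 3.
[1] 3 ≡ 3 (base 3). Lift 4: 4. −1: 3.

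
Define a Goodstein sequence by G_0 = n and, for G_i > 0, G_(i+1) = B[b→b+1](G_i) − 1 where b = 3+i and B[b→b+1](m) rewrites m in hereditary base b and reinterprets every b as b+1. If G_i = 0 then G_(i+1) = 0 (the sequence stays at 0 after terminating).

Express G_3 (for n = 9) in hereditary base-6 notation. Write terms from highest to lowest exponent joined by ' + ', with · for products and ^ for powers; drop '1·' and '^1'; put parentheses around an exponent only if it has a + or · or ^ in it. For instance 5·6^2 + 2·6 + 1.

G_0=9  [base 3] 3^2  →[3↦4]→  4^2 = 16  −1 ⇒ G_1=15
G_1=15  [base 4] 3·4 + 3  →[4↦5]→  3·5 + 3 = 18  −1 ⇒ G_2=17
G_2=17  [base 5] 3·5 + 2  →[5↦6]→  3·6 + 2 = 20  −1 ⇒ G_3=19
G_3=19  [base 6] 3·6 + 1  →[6↦7]→  3·7 + 1 = 22  −1 ⇒ G_4=21

3·6 + 1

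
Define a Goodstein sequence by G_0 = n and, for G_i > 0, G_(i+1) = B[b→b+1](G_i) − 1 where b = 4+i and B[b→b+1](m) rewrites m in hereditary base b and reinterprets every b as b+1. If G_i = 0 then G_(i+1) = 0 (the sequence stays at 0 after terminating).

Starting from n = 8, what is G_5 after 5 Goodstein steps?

9

8 —HB4→ 2·4 —bump→ 2·5 = 10 —(−1)→ 9
9 —HB5→ 5 + 4 —bump→ 6 + 4 = 10 —(−1)→ 9
9 —HB6→ 6 + 3 —bump→ 7 + 3 = 10 —(−1)→ 9
9 —HB7→ 7 + 2 —bump→ 8 + 2 = 10 —(−1)→ 9
9 —HB8→ 8 + 1 —bump→ 9 + 1 = 10 —(−1)→ 9
9 —HB9→ 9 —bump→ 10 = 10 —(−1)→ 9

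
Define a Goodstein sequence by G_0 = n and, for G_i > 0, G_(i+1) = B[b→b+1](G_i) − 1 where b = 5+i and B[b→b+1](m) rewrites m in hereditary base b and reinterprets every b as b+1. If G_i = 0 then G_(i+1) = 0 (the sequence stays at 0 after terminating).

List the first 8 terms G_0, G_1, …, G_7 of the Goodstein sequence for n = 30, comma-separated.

30 —HB5→ 5^2 + 5 —bump→ 6^2 + 6 = 42 —(−1)→ 41
41 —HB6→ 6^2 + 5 —bump→ 7^2 + 5 = 54 —(−1)→ 53
53 —HB7→ 7^2 + 4 —bump→ 8^2 + 4 = 68 —(−1)→ 67
67 —HB8→ 8^2 + 3 —bump→ 9^2 + 3 = 84 —(−1)→ 83
83 —HB9→ 9^2 + 2 —bump→ 10^2 + 2 = 102 —(−1)→ 101
101 —HB10→ 10^2 + 1 —bump→ 11^2 + 1 = 122 —(−1)→ 121
121 —HB11→ 11^2 —bump→ 12^2 = 144 —(−1)→ 143

30, 41, 53, 67, 83, 101, 121, 143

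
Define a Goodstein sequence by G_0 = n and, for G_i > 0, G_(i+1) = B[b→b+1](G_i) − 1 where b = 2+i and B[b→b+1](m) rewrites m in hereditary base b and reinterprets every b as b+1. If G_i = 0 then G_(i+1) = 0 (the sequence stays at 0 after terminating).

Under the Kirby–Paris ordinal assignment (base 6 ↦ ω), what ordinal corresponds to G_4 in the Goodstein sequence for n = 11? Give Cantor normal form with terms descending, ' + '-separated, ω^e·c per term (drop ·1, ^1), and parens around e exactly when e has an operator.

ω^(ω + 1) + 1

step 0: 11 = 2^(2 + 1) + 2 + 1; sub 3 for 2: 3^(3 + 1) + 3 + 1; = 85; G_1 = 85−1 = 84
step 1: 84 = 3^(3 + 1) + 3; sub 4 for 3: 4^(4 + 1) + 4; = 1028; G_2 = 1028−1 = 1027
step 2: 1027 = 4^(4 + 1) + 3; sub 5 for 4: 5^(5 + 1) + 3; = 15628; G_3 = 15628−1 = 15627
step 3: 15627 = 5^(5 + 1) + 2; sub 6 for 5: 6^(6 + 1) + 2; = 279938; G_4 = 279938−1 = 279937
step 4: 279937 = 6^(6 + 1) + 1; sub 7 for 6: 7^(7 + 1) + 1; = 5764802; G_5 = 5764802−1 = 5764801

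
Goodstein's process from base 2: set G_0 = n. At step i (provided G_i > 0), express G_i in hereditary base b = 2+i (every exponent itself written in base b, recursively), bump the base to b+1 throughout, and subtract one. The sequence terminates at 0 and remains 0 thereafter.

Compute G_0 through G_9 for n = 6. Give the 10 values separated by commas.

6, 29, 257, 3125, 46655, 98039, 187243, 332147, 555551, 885775

base 2: 6 = 2^2 + 2; at 3: 3^3 + 3 = 30; next = 29
base 3: 29 = 3^3 + 2; at 4: 4^4 + 2 = 258; next = 257
base 4: 257 = 4^4 + 1; at 5: 5^5 + 1 = 3126; next = 3125
base 5: 3125 = 5^5; at 6: 6^6 = 46656; next = 46655
base 6: 46655 = 5·6^5 + 5·6^4 + 5·6^3 + 5·6^2 + 5·6 + 5; at 7: 5·7^5 + 5·7^4 + 5·7^3 + 5·7^2 + 5·7 + 5 = 98040; next = 98039
base 7: 98039 = 5·7^5 + 5·7^4 + 5·7^3 + 5·7^2 + 5·7 + 4; at 8: 5·8^5 + 5·8^4 + 5·8^3 + 5·8^2 + 5·8 + 4 = 187244; next = 187243
base 8: 187243 = 5·8^5 + 5·8^4 + 5·8^3 + 5·8^2 + 5·8 + 3; at 9: 5·9^5 + 5·9^4 + 5·9^3 + 5·9^2 + 5·9 + 3 = 332148; next = 332147
base 9: 332147 = 5·9^5 + 5·9^4 + 5·9^3 + 5·9^2 + 5·9 + 2; at 10: 5·10^5 + 5·10^4 + 5·10^3 + 5·10^2 + 5·10 + 2 = 555552; next = 555551
base 10: 555551 = 5·10^5 + 5·10^4 + 5·10^3 + 5·10^2 + 5·10 + 1; at 11: 5·11^5 + 5·11^4 + 5·11^3 + 5·11^2 + 5·11 + 1 = 885776; next = 885775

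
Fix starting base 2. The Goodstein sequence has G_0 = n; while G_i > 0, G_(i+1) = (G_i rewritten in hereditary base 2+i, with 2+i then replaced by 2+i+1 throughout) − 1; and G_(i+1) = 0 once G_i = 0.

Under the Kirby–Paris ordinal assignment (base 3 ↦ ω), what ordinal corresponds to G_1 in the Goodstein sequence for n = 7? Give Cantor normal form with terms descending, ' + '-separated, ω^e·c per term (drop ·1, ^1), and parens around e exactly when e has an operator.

ω^ω + ω

[0] 7 ≡ 2^2 + 2 + 1 (base 2). Lift 3: 31. −1: 30.
[1] 30 ≡ 3^3 + 3 (base 3). Lift 4: 260. −1: 259.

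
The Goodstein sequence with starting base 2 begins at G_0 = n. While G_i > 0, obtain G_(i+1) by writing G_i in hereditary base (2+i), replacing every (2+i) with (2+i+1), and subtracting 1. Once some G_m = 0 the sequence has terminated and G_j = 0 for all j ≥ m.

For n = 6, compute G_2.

i=0: 6 = 2^2 + 2 (b=2); 2→3: 3^3 + 3 = 30; 30−1 = 29
i=1: 29 = 3^3 + 2 (b=3); 3→4: 4^4 + 2 = 258; 258−1 = 257
i=2: 257 = 4^4 + 1 (b=4); 4→5: 5^5 + 1 = 3126; 3126−1 = 3125

257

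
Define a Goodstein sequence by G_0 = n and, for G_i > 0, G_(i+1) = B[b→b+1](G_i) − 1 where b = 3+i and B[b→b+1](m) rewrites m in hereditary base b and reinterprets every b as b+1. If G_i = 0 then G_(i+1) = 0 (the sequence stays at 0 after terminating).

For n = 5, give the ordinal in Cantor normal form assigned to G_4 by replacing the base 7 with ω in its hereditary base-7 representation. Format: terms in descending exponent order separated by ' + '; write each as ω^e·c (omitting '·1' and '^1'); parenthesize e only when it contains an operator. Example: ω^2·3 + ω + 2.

4

base 3: 5 = 3 + 2; at 4: 4 + 2 = 6; next = 5
base 4: 5 = 4 + 1; at 5: 5 + 1 = 6; next = 5
base 5: 5 = 5; at 6: 6 = 6; next = 5
base 6: 5 = 5; at 7: 5 = 5; next = 4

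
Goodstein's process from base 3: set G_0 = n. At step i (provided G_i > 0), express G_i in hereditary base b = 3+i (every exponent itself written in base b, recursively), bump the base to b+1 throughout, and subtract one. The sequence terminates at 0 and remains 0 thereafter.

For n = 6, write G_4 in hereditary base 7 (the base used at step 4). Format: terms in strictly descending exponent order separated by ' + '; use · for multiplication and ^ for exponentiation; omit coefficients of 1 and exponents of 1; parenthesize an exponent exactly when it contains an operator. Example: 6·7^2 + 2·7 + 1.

(0) 6|_3 = 2·3 ↦ 2·4|_4 = 8 ⇒ 7
(1) 7|_4 = 4 + 3 ↦ 5 + 3|_5 = 8 ⇒ 7
(2) 7|_5 = 5 + 2 ↦ 6 + 2|_6 = 8 ⇒ 7
(3) 7|_6 = 6 + 1 ↦ 7 + 1|_7 = 8 ⇒ 7
(4) 7|_7 = 7 ↦ 8|_8 = 8 ⇒ 7

7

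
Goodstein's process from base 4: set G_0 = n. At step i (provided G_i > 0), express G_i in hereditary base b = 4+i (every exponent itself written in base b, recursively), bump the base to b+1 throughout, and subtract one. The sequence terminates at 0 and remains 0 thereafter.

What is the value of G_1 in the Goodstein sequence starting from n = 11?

step 0: 11 = 2·4 + 3; sub 5 for 4: 2·5 + 3; = 13; G_1 = 13−1 = 12
step 1: 12 = 2·5 + 2; sub 6 for 5: 2·6 + 2; = 14; G_2 = 14−1 = 13

12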